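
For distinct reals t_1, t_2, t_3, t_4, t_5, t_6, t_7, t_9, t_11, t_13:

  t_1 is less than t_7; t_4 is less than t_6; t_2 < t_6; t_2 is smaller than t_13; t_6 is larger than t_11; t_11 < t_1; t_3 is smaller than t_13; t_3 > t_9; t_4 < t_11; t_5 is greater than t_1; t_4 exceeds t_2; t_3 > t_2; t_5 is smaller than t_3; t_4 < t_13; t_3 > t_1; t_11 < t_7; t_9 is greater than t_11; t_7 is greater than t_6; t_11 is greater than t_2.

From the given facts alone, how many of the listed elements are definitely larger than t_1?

From t_1 the given relations immediately reach t_5, t_3, t_7.
From those, t_13 — 4 in total.
Nothing else is reachable above t_1; 4 in all.

4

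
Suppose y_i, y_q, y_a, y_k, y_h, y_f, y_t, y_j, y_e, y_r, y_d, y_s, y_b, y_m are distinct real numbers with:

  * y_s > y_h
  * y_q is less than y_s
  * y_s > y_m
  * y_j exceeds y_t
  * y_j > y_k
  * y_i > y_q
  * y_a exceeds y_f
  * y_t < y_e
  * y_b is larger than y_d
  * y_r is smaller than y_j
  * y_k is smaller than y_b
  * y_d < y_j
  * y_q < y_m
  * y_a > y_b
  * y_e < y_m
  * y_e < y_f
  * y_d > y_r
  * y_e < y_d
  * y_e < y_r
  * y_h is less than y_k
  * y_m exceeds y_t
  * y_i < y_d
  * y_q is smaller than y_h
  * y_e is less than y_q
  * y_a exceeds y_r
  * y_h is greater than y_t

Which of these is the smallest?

Chaining upward from y_t: directly above it, y_e, y_h, y_m, y_j; then y_q, y_k, y_s, y_r, y_f, y_d; then y_i, y_b, y_a.
That covers every other element, and nothing is given below y_t, so y_t is the smallest.

y_t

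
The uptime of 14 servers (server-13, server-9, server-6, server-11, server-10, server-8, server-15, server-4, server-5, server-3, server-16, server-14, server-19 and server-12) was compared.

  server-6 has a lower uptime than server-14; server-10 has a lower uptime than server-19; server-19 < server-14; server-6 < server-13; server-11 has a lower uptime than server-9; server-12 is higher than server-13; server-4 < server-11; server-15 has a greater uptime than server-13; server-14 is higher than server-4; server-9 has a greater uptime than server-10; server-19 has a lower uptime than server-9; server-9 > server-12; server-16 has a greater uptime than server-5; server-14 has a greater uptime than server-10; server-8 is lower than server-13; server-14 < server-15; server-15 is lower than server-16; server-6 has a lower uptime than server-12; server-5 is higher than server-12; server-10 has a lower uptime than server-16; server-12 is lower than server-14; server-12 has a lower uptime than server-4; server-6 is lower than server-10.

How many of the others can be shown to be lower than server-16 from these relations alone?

10

From server-16 the given relations immediately reach server-10, server-5, server-15.
From those, server-6, server-13, server-12, server-14 — 7 in total.
From those, server-8, server-4, server-19 — 10 in total.
Nothing else is reachable below server-16; 10 in all.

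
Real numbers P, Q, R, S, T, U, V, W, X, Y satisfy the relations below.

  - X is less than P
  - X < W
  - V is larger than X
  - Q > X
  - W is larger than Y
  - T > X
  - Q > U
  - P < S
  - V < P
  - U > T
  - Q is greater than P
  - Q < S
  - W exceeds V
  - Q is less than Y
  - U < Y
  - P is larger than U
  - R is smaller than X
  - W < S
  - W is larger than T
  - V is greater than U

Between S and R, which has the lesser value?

R < X and X < T give R < T.
With T < U: R < X < T < U.
Then U < V extends the chain to V.
Then V < P extends the chain to P.
Then P < Q extends the chain to Q.
With Q < Y: R < X < T < U < V < P < Q < Y.
Then Y < W extends the chain to W.
With W < S: R < X < T < U < V < P < Q < Y < W < S.
So R < S; R is the smaller of the two.

R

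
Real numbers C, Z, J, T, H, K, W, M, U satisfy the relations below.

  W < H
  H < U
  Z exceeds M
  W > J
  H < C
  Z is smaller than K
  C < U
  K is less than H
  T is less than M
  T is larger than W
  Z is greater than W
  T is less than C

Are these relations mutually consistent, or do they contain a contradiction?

The single ordering J < W < T < M < Z < K < H < C < U satisfies every listed relation, so no contradiction arises.

consistent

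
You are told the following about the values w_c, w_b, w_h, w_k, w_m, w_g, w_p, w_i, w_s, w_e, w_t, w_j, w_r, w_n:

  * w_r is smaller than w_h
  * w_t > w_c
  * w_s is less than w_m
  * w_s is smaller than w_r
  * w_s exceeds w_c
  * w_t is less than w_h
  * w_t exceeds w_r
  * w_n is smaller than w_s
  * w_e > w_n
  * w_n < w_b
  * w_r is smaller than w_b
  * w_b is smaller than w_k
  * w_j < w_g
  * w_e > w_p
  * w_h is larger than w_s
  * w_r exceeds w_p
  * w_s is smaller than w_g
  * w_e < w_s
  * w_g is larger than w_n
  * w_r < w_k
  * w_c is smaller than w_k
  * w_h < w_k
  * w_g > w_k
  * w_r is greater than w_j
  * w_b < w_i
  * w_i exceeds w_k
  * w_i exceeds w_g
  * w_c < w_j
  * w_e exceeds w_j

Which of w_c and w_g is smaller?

w_c < w_j < w_e < w_s < w_r < w_t < w_h < w_k < w_g, by transitivity through w_j, w_e, w_s, w_r, w_t, w_h, w_k.
So w_c < w_g; w_c is the smaller of the two.

w_c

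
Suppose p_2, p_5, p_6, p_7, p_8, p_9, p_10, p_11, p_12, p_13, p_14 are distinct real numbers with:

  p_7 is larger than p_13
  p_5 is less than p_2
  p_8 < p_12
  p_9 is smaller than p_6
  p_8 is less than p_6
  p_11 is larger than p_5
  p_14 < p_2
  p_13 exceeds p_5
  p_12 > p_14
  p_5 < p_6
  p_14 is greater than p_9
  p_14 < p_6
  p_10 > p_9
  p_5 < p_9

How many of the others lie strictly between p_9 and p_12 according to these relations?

1

The relations place p_9 below p_12. An element lies strictly between them when it is forced above p_9 and also forced below p_12.
Above p_9: {p_14, p_2, p_10, p_6}. Below p_12: {p_5, p_14, p_8}.
Intersection: {p_14} — 1.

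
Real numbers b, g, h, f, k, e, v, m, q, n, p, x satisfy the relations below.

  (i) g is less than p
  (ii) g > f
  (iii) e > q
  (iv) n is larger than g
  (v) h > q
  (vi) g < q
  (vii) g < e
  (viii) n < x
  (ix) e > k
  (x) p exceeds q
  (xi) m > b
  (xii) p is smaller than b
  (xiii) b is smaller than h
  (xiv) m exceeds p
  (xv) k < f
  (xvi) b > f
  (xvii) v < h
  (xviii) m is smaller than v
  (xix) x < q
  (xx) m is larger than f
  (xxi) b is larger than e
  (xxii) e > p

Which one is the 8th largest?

Piecing the relations together gives one ordering: k < f < g < n < x < q < p < e < b < m < v < h.
The 8th largest is x.

x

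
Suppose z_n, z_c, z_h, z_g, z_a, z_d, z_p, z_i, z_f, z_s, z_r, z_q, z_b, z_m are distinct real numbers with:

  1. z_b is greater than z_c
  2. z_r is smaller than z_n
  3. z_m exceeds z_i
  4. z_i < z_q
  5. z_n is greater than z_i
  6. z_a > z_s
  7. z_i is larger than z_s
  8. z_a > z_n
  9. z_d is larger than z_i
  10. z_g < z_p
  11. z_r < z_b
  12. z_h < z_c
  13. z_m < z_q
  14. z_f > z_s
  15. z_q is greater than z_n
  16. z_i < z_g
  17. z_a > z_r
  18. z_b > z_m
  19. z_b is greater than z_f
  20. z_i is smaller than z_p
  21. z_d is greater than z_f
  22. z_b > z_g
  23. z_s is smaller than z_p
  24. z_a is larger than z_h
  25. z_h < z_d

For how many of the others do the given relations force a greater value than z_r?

4

From z_r the given relations immediately reach z_n, z_b, z_a.
From those, z_q — 4 in total.
Nothing else is reachable above z_r; 4 in all.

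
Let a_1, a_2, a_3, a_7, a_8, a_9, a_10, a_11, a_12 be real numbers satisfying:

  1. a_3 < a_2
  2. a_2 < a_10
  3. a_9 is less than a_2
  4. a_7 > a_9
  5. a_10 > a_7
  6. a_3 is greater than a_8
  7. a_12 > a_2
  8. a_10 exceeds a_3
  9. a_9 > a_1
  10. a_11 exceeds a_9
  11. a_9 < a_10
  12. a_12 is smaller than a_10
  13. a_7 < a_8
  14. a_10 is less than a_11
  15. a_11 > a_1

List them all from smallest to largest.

a_1 < a_9 < a_7 < a_8 < a_3 < a_2 < a_12 < a_10 < a_11

Each adjacent pair is fixed by a given relation: a_1 < a_9; a_9 < a_7; a_7 < a_8; a_8 < a_3; a_3 < a_2; a_2 < a_12; a_12 < a_10; a_10 < a_11. Chaining them end to end gives the full order.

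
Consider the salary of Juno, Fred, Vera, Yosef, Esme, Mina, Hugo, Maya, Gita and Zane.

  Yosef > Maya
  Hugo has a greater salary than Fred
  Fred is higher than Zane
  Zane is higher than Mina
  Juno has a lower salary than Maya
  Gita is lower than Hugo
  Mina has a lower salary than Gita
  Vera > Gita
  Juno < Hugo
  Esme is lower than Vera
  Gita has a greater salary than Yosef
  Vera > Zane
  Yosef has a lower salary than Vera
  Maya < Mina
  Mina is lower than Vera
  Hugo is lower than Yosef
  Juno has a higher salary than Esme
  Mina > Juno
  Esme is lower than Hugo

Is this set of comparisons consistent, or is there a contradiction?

inconsistent

We have Gita < Hugo stated directly, yet also Hugo < Yosef < Gita by chaining the others — so Hugo < Gita. Contradiction.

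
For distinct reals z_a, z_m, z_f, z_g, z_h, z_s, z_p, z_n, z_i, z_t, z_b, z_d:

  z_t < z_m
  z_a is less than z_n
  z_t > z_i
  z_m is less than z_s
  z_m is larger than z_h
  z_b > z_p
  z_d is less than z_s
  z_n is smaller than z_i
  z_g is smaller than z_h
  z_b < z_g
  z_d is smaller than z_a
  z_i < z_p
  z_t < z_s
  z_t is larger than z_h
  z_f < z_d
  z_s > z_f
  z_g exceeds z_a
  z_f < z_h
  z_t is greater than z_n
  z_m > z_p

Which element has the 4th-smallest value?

Piecing the relations together gives one ordering: z_f < z_d < z_a < z_n < z_i < z_p < z_b < z_g < z_h < z_t < z_m < z_s.
The 4th smallest is z_n.

z_n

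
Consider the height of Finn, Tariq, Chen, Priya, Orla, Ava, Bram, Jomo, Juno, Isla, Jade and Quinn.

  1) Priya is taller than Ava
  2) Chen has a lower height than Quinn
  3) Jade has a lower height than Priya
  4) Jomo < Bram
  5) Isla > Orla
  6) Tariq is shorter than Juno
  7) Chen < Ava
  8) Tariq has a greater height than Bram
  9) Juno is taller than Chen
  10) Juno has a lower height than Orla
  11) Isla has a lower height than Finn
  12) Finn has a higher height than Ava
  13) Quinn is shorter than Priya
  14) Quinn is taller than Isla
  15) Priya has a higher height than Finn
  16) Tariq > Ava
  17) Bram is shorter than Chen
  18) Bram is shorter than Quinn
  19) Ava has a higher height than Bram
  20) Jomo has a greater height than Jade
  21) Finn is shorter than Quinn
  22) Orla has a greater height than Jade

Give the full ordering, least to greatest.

Jade < Jomo < Bram < Chen < Ava < Tariq < Juno < Orla < Isla < Finn < Quinn < Priya

Each adjacent pair is fixed by a given relation: Jade < Jomo; Jomo < Bram; Bram < Chen; Chen < Ava; Ava < Tariq; Tariq < Juno; Juno < Orla; Orla < Isla; Isla < Finn; Finn < Quinn; Quinn < Priya. Chaining them end to end gives the full order.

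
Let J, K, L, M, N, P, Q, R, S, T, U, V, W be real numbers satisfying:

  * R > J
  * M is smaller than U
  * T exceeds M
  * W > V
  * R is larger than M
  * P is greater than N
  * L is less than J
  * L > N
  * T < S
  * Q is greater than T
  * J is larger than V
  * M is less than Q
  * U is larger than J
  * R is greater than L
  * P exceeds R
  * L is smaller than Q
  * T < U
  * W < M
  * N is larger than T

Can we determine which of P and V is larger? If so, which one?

V < W and W < M give V < M.
Then M < T extends the chain to T.
With T < N: V < W < M < T < N.
With N < L: V < W < M < T < N < L.
With L < J: V < W < M < T < N < L < J.
Then J < R extends the chain to R.
Then R < P extends the chain to P.
So P is larger.

P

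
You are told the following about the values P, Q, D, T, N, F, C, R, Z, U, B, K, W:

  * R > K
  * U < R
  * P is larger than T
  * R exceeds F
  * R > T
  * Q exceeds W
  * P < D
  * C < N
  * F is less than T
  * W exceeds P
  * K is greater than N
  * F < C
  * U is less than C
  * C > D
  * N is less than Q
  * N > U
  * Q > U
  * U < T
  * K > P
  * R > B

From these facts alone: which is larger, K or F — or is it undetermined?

K

The relevant relations are F < T; T < P; P < D; D < C; C < N; N < K.
Chaining these gives F < T < P < D < C < N < K.
So K is larger.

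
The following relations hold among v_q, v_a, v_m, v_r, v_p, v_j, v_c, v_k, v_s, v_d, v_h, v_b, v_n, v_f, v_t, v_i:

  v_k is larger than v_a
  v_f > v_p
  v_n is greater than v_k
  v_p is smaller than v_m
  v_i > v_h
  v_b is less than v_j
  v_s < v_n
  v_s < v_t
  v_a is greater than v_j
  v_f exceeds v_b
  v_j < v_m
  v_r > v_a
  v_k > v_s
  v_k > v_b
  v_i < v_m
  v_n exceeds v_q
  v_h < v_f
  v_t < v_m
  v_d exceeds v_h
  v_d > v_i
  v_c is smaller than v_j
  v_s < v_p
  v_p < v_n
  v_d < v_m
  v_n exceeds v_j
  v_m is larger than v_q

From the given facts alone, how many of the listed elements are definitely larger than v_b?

The elements the relations force above v_b are v_j, v_a, v_k, v_n, v_f, v_m, v_r — no chain reaches any other.
That is 7.

7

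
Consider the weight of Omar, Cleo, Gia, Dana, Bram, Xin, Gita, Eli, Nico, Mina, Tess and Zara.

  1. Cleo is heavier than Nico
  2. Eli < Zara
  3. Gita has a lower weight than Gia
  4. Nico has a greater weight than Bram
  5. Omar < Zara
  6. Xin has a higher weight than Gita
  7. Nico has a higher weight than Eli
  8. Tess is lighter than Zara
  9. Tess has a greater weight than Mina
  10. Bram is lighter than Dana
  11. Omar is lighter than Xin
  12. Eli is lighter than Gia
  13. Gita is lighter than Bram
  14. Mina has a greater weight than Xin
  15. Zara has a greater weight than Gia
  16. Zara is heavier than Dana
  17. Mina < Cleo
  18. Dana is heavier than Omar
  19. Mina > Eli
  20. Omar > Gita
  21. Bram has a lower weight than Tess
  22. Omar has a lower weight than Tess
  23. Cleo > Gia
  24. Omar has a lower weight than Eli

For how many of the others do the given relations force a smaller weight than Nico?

Directly below Nico: Bram, Eli.
One step further: Gita, Omar (4 so far).
No other element is forced below Nico by the given relations, so the count is 4.

4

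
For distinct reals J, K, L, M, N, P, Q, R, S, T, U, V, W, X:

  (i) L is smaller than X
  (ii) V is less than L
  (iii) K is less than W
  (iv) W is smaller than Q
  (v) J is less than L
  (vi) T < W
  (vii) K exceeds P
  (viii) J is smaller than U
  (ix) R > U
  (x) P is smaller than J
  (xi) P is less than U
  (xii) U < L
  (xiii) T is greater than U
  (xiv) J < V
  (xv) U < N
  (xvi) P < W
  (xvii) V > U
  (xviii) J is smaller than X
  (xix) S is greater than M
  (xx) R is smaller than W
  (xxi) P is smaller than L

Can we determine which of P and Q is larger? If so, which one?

P < U and U < R give P < R.
With R < W: P < U < R < W.
Then W < Q extends the chain to Q.
So Q is larger.

Q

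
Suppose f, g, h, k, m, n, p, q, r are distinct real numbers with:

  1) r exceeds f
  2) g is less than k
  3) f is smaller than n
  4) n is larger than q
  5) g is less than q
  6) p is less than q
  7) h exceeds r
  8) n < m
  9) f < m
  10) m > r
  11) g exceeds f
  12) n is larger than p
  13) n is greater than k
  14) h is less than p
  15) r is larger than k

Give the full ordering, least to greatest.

Each adjacent pair is fixed by a given relation: f < g; g < k; k < r; r < h; h < p; p < q; q < n; n < m. Chaining them end to end gives the full order.

f < g < k < r < h < p < q < n < m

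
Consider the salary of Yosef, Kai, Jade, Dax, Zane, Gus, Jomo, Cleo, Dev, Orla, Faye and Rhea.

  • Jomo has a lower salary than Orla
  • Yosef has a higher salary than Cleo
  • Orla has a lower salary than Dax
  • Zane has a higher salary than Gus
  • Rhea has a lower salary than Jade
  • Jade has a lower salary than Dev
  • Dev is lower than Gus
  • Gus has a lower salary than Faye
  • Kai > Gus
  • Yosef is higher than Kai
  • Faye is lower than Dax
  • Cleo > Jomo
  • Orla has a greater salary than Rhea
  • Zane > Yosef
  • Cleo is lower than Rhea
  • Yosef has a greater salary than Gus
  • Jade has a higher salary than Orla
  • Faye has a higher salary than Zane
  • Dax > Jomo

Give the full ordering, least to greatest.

Jomo < Cleo < Rhea < Orla < Jade < Dev < Gus < Kai < Yosef < Zane < Faye < Dax

Nothing is placed below Jomo, so it is least; from there Jomo < Cleo; Cleo < Rhea; Rhea < Orla; Orla < Jade; Jade < Dev; Dev < Gus; Gus < Kai; Kai < Yosef; Yosef < Zane; Zane < Faye; Faye < Dax, each given directly.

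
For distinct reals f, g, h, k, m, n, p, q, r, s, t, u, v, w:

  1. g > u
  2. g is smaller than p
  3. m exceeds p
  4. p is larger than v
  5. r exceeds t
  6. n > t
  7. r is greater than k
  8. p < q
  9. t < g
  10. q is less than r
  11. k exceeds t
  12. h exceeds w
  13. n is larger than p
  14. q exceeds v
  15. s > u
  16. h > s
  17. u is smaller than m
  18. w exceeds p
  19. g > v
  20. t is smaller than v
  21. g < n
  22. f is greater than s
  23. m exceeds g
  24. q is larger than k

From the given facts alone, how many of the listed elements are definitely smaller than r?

The elements the relations force below r are u, t, v, g, k, p, q — no chain reaches any other.
That is 7.

7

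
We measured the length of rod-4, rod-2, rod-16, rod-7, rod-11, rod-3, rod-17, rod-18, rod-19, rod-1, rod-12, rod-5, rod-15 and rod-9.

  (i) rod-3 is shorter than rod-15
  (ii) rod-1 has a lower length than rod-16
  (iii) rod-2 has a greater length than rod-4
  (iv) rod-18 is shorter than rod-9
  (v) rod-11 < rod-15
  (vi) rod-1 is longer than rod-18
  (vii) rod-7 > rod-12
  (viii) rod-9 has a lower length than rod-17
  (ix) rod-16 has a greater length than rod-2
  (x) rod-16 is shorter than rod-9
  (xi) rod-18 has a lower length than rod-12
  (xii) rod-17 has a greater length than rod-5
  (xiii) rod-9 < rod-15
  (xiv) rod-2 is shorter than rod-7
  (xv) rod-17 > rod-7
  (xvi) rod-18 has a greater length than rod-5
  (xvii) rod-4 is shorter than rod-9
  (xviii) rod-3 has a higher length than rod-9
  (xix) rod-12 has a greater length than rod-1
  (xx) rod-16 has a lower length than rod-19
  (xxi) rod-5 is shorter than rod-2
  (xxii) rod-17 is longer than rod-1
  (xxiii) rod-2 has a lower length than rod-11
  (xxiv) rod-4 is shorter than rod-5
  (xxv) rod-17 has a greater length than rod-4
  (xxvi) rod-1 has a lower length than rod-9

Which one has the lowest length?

Chaining upward from rod-4: directly above it, rod-5, rod-2, rod-9, rod-17; then rod-18, rod-11, rod-16, rod-3, rod-7, rod-15; then rod-1, rod-12, rod-19.
That covers every other element, and nothing is given below rod-4, so rod-4 is the lowest length.

rod-4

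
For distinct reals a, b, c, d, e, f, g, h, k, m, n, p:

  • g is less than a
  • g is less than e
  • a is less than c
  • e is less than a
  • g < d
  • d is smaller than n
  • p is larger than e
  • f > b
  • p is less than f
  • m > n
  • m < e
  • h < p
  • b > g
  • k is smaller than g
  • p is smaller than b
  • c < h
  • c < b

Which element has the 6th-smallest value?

e

Piecing the relations together gives one ordering: k < g < d < n < m < e < a < c < h < p < b < f.
Counting 6 from the smallest end gives e.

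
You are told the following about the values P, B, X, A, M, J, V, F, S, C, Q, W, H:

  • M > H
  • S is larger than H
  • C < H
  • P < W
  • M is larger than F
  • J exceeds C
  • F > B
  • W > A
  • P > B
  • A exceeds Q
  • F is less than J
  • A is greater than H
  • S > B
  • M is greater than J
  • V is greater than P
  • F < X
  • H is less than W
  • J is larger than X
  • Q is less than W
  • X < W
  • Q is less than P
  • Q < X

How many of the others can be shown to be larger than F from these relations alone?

The elements the relations force above F are X, J, W, M — no chain reaches any other.
That is 4.

4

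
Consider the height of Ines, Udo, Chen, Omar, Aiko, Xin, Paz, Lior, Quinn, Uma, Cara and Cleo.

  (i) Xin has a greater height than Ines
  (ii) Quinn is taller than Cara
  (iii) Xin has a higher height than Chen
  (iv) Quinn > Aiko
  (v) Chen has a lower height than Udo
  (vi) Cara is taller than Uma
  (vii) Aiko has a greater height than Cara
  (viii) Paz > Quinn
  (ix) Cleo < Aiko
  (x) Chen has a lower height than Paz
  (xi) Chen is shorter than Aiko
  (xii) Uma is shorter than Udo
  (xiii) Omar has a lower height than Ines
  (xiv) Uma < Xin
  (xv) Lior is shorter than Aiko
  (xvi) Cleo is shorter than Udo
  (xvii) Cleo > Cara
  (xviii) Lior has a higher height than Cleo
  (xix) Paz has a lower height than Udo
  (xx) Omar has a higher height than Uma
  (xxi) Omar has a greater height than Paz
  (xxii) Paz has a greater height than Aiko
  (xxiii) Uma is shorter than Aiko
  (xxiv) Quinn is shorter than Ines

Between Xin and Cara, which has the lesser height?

Cara

The relevant relations are Cara < Cleo; Cleo < Lior; Lior < Aiko; Aiko < Quinn; Quinn < Paz; Paz < Omar; Omar < Ines; Ines < Xin.
Together: Cara < Cleo < Lior < Aiko < Quinn < Paz < Omar < Ines < Xin.
So Cara < Xin; Cara is the shorter of the two.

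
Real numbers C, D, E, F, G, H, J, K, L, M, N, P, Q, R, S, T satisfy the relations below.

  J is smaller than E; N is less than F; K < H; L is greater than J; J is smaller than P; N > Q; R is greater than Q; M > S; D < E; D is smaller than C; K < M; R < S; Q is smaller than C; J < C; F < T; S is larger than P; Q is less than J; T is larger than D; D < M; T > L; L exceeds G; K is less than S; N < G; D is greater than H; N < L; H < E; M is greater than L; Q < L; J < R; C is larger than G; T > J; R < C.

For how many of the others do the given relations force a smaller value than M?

11

The elements the relations force below M are Q, N, G, J, L, K, P, H, D, R, S — no chain reaches any other.
That is 11.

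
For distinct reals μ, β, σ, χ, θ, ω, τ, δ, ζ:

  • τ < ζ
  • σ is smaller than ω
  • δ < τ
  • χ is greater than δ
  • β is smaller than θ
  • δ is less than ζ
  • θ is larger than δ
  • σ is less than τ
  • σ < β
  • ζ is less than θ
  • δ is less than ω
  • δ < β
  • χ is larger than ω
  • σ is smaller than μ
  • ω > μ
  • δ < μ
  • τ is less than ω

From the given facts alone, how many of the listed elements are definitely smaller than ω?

Directly below ω: σ, δ, μ, τ.
Nothing else is reachable below ω; 4 in all.

4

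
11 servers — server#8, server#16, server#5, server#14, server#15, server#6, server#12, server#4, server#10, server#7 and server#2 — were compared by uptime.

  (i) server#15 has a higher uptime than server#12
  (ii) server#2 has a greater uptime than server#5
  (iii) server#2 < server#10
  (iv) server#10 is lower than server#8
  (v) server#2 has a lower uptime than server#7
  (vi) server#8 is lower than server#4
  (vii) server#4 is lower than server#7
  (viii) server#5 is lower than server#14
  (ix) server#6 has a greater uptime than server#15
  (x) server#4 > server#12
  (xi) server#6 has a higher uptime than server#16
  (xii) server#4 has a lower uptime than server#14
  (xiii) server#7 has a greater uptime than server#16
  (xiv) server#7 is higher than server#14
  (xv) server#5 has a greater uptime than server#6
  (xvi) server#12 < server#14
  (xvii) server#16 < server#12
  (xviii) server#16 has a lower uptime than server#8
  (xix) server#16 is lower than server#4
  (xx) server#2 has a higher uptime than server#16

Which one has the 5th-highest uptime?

server#10

The consecutive relations fix a unique order: server#16 < server#12 < server#15 < server#6 < server#5 < server#2 < server#10 < server#8 < server#4 < server#14 < server#7.
Counting 5 from the largest end gives server#10.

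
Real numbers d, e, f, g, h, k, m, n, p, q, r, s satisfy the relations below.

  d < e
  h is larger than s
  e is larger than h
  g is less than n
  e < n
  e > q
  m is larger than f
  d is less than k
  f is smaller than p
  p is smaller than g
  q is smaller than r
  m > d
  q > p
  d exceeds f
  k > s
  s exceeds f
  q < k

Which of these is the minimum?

f

Chaining upward from f: directly above it, d, p, s, m; then g, h, q, e, k; then r, n.
That covers every other element, and nothing is given below f, so f is the minimum.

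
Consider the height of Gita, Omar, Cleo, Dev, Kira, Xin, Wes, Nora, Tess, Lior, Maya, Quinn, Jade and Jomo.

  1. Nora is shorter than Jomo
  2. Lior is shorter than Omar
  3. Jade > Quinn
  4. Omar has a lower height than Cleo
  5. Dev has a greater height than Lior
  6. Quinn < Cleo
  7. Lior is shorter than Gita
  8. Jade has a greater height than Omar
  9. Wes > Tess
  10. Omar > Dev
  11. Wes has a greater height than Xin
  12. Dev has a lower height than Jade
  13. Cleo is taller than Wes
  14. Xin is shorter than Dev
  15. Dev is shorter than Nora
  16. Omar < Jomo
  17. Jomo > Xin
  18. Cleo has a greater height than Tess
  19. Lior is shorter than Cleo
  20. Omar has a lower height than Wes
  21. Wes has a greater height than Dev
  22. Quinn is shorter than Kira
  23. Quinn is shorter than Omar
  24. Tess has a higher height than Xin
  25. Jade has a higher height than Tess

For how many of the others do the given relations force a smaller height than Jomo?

6

Directly below Jomo: Xin, Omar, Nora.
One step further: Lior, Dev, Quinn (6 so far).
Nothing else is reachable below Jomo; 6 in all.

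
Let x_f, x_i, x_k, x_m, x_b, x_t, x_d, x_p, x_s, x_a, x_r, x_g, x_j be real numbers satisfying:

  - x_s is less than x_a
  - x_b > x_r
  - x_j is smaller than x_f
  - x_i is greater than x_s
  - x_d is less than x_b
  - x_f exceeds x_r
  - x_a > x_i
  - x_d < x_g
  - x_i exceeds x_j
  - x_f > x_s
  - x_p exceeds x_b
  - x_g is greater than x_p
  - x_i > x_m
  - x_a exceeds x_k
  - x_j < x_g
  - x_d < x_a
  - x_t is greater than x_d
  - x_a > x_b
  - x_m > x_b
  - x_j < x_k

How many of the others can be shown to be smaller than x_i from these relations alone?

Directly below x_i: x_s, x_j, x_m.
One step further: x_b (4 so far).
One step further: x_r, x_d (6 so far).
Nothing else is reachable below x_i; 6 in all.

6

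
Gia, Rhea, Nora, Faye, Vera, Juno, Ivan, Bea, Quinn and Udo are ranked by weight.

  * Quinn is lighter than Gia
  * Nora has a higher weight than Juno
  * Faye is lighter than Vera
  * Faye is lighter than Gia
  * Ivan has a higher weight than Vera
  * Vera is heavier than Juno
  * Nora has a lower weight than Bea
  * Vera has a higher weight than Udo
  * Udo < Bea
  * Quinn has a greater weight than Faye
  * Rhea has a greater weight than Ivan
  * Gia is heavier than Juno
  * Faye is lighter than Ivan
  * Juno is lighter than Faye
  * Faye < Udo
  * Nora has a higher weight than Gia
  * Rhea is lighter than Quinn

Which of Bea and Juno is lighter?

Link the given pairs in sequence: Juno < Faye; Faye < Udo; Udo < Vera; Vera < Ivan; Ivan < Rhea; Rhea < Quinn; Quinn < Gia; Gia < Nora; Nora < Bea.
Chaining these gives Juno < Faye < Udo < Vera < Ivan < Rhea < Quinn < Gia < Nora < Bea.
So Juno < Bea; Juno is the lighter of the two.

Juno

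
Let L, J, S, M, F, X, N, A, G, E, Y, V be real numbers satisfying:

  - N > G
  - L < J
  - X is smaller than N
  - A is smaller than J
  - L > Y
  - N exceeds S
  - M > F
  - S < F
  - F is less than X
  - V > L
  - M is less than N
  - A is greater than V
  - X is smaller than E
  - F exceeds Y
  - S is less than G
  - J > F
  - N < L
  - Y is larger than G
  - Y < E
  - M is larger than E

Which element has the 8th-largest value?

X

Chaining the given pairs: S < G < Y < F < X < E < M < N < L < V < A < J.
Counting 8 from the largest end gives X.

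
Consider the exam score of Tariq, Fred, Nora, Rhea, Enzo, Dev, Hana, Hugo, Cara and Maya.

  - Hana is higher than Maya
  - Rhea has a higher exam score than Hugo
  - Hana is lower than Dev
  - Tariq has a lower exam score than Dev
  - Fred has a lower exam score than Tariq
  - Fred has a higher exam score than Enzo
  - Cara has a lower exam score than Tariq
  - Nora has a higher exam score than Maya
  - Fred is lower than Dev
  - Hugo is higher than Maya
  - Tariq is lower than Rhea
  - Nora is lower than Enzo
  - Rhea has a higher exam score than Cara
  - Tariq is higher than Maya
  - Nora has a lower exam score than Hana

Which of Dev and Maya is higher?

Link the given pairs in sequence: Maya < Nora; Nora < Enzo; Enzo < Fred; Fred < Tariq; Tariq < Dev.
Chaining these gives Maya < Nora < Enzo < Fred < Tariq < Dev.
So Maya < Dev; Dev is the higher of the two.

Dev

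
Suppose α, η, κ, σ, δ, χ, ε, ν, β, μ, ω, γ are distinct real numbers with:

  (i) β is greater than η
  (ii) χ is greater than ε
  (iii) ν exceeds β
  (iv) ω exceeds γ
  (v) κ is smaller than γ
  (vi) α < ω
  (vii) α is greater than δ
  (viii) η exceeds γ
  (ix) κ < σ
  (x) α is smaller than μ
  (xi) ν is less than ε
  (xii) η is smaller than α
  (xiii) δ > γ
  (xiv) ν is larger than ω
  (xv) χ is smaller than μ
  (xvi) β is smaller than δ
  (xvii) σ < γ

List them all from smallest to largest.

κ < σ < γ < η < β < δ < α < ω < ν < ε < χ < μ

The consecutive links are each given: κ < σ; σ < γ; γ < η; η < β; β < δ; δ < α; α < ω; ω < ν; ν < ε; ε < χ; χ < μ.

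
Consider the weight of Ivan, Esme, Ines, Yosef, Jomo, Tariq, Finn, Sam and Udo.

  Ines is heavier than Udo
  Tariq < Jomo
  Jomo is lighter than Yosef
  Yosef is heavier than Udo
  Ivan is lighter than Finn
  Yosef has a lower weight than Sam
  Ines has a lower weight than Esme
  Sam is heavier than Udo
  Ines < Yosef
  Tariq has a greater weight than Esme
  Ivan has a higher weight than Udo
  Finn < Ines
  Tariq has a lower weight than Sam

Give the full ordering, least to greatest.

Nothing is placed below Udo, so it is least; from there Udo < Ivan; Ivan < Finn; Finn < Ines; Ines < Esme; Esme < Tariq; Tariq < Jomo; Jomo < Yosef; Yosef < Sam, each given directly.

Udo < Ivan < Finn < Ines < Esme < Tariq < Jomo < Yosef < Sam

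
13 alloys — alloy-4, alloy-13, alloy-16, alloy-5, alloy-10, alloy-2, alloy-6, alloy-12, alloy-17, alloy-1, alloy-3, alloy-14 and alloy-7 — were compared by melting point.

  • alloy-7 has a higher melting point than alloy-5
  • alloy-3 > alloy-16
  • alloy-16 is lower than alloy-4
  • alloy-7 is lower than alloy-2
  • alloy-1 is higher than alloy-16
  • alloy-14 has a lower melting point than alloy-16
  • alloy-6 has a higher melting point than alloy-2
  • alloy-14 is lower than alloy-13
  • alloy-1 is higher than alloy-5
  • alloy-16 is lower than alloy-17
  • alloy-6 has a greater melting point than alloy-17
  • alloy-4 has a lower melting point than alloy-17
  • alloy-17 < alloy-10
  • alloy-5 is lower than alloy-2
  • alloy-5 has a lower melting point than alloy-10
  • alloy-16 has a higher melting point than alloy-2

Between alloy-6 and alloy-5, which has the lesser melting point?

alloy-5 < alloy-2 < alloy-16 < alloy-4 < alloy-17 < alloy-6, by transitivity through alloy-2, alloy-16, alloy-4, alloy-17.
So alloy-5 < alloy-6; alloy-5 is the lower of the two.

alloy-5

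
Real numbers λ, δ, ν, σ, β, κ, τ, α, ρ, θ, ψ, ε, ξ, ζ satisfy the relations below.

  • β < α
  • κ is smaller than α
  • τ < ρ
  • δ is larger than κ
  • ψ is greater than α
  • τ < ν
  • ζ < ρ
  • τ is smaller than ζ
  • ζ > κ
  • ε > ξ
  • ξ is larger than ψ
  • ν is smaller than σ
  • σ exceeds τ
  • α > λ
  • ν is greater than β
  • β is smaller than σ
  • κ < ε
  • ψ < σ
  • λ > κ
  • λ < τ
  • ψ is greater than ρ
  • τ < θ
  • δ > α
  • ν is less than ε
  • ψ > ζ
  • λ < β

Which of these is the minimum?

κ

λ is not least since κ < λ; τ is not least since λ < τ; ζ is not least since κ < ζ; β is not least since λ < β; ρ is not least since τ < ρ; ν is not least since β < ν; α is not least since κ < α; ψ is not least since ζ < ψ; ξ is not least since ψ < ξ; θ is not least since τ < θ; δ is not least since κ < δ; σ is not least since ν < σ; ε is not least since ξ < ε.
Only κ has nothing below it, so κ is the minimum.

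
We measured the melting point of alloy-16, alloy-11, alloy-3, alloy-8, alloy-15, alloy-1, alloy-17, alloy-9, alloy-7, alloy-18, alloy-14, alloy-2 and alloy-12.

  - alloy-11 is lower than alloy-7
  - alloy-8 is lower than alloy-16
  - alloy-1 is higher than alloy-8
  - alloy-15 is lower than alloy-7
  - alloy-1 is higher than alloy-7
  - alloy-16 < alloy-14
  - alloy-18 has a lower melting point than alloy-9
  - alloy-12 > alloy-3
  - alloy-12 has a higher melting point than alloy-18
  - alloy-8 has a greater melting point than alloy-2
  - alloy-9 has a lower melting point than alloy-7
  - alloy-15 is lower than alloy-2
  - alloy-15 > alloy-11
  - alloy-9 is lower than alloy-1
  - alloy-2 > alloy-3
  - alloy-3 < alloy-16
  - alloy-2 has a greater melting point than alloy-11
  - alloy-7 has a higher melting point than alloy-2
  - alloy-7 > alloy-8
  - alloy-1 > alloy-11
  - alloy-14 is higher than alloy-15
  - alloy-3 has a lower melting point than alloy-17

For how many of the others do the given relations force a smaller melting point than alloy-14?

The elements the relations force below alloy-14 are alloy-11, alloy-3, alloy-15, alloy-2, alloy-8, alloy-16 — no chain reaches any other.
That is 6.

6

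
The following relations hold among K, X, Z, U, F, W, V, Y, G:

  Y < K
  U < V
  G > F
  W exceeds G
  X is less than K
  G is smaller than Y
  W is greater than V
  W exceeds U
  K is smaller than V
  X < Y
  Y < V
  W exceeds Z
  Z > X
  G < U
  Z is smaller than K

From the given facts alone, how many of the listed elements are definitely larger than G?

Directly above G: Y, U, W.
One step further: K, V (5 so far).
Nothing else is reachable above G; 5 in all.

5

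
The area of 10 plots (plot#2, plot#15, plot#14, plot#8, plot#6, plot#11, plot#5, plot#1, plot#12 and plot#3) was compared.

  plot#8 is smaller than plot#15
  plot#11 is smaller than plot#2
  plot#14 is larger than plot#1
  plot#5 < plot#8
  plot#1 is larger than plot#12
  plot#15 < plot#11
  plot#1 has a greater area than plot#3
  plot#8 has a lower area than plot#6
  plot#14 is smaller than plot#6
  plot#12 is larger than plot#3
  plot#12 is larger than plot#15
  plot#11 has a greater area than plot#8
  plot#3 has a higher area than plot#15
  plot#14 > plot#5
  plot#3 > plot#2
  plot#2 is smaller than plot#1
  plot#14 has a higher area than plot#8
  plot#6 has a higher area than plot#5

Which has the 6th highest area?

The consecutive relations fix a unique order: plot#5 < plot#8 < plot#15 < plot#11 < plot#2 < plot#3 < plot#12 < plot#1 < plot#14 < plot#6.
The 6th largest is plot#2.

plot#2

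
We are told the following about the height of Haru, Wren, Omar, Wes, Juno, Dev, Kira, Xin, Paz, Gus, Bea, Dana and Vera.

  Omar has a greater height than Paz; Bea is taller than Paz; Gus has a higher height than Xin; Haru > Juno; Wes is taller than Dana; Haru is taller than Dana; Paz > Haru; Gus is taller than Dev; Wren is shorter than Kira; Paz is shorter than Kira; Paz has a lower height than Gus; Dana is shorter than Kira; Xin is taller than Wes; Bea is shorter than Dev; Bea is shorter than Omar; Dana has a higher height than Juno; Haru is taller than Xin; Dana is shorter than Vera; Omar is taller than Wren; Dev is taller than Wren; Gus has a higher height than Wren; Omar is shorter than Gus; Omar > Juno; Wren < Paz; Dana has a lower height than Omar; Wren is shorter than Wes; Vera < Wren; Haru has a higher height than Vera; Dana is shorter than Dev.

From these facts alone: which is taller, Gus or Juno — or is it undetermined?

Gus

The relevant relations are Juno < Dana; Dana < Vera; Vera < Wren; Wren < Wes; Wes < Xin; Xin < Haru; Haru < Paz; Paz < Bea; Bea < Dev; Dev < Gus.
Chaining these gives Juno < Dana < Vera < Wren < Wes < Xin < Haru < Paz < Bea < Dev < Gus.
So Gus is taller.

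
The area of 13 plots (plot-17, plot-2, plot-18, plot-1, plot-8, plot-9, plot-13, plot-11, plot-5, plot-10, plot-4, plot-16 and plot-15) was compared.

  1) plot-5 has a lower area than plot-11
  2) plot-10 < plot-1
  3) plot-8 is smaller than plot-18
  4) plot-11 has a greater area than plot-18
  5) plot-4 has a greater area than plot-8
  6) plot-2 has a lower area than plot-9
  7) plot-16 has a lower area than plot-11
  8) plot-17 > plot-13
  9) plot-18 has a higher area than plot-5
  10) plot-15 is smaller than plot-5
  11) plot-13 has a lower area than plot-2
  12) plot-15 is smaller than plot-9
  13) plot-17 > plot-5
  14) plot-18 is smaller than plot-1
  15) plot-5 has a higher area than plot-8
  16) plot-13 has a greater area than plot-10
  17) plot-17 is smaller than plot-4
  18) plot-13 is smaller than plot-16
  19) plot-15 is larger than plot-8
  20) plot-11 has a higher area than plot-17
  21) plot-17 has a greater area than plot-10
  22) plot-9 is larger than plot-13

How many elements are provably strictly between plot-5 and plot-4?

1

The relations place plot-5 below plot-4. An element lies strictly between them when it is forced above plot-5 and also forced below plot-4.
Above plot-5: {plot-17, plot-18, plot-1, plot-11}. Below plot-4: {plot-10, plot-8, plot-13, plot-15, plot-17}.
Intersection: {plot-17} — 1.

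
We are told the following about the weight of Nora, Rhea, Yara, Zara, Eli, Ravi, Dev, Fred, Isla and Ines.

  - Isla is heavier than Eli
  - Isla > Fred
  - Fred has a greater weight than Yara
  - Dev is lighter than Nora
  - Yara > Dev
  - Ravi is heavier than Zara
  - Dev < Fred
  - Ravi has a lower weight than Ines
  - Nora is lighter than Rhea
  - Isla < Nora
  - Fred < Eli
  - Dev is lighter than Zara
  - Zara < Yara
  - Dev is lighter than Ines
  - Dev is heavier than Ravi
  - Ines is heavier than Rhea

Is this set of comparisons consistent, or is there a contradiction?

We have Zara < Ravi stated directly, yet also Ravi < Dev < Zara by chaining the others — so Ravi < Zara. Contradiction.

inconsistent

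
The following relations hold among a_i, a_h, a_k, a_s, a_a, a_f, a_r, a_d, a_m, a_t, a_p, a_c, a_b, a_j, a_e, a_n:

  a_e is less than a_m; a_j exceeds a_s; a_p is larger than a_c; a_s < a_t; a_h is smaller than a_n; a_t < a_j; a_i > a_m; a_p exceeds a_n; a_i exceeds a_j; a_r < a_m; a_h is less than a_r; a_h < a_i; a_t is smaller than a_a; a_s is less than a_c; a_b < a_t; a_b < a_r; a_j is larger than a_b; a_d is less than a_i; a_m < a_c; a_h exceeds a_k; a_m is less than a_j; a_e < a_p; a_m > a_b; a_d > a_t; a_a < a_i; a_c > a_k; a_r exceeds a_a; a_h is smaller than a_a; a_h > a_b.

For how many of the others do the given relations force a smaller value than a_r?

Directly below a_r: a_b, a_h, a_a.
One step further: a_k, a_t (5 so far).
One step further: a_s (6 so far).
Nothing else is reachable below a_r; 6 in all.

6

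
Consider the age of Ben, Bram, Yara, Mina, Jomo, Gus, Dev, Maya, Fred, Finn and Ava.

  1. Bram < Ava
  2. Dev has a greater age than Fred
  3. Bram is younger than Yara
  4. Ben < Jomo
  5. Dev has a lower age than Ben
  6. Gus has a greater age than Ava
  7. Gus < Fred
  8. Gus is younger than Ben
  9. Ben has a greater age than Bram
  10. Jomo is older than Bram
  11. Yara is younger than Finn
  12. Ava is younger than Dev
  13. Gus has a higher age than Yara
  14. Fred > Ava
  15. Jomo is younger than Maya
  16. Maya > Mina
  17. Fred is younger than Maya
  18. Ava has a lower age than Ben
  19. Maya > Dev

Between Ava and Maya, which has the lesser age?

Ava

Link the given pairs in sequence: Ava < Gus; Gus < Fred; Fred < Dev; Dev < Ben; Ben < Jomo; Jomo < Maya.
Together: Ava < Gus < Fred < Dev < Ben < Jomo < Maya.
So Ava < Maya; Ava is the younger of the two.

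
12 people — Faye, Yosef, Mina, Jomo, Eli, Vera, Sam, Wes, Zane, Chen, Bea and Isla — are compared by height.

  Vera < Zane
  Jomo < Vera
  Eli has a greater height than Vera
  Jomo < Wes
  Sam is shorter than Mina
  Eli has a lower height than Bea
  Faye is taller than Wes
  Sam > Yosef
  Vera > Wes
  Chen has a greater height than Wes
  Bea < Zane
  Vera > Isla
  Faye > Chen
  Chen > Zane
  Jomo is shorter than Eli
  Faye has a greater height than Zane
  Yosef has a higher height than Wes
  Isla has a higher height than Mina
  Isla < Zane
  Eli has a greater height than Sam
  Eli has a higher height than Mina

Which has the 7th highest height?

The consecutive relations fix a unique order: Jomo < Wes < Yosef < Sam < Mina < Isla < Vera < Eli < Bea < Zane < Chen < Faye.
Counting 7 from the largest end gives Isla.

Isla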